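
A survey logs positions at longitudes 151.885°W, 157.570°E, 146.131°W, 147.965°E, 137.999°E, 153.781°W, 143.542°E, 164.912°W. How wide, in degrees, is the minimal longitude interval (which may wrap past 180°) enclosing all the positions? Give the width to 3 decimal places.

Sort the longitudes: -164.912°, -153.781°, -151.885°, -146.131°, +137.999°, +143.542°, +147.965°, +157.570°.
Eastward gaps between consecutive values (wrapping around): 11.131°, 1.896°, 5.754°, 284.130°, 5.543°, 4.423°, 9.605°, 37.518°.
Largest gap = 284.130° ⇒ minimal covering band is its complement: 360° − 284.130° = 75.870°.
Band runs from +137.999° eastward to -146.131°, crossing the antimeridian.

75.870°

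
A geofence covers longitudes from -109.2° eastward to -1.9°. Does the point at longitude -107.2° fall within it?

Yes

Band width going east from -109.2° to -1.9°: ((-1.9 − -109.2) mod 360) = 107.3°.
Offset of -107.2° east of the west edge: ((-107.2 − -109.2) mod 360) = 2.0°.
2.0° ≤ 107.3° ⇒ inside.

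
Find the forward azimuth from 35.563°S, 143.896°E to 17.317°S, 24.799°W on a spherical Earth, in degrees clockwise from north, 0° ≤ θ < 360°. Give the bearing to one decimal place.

Δλ = -24.799 − 143.896 = -168.695°.
θ = atan2( sin Δλ · cos φ₂ , cos φ₁ · sin φ₂ − sin φ₁ · cos φ₂ · cos Δλ )
  = atan2(-0.18715, -0.78660) = -166.617° → normalised to [0°, 360°): 193.383°.

193.4°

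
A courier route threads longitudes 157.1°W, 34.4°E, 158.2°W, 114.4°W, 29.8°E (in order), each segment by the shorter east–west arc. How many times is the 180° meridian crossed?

2

Leg 1: -157.1° → +34.4°, shortest Δλ = -168.5° (west) — crosses 180°.
Leg 2: +34.4° → -158.2°, shortest Δλ = 167.4° (east) — crosses 180°.
Leg 3: -158.2° → -114.4°, shortest Δλ = 43.8° (east) — does not cross 180°.
Leg 4: -114.4° → +29.8°, shortest Δλ = 144.2° (east) — does not cross 180°.
Total crossings: 2.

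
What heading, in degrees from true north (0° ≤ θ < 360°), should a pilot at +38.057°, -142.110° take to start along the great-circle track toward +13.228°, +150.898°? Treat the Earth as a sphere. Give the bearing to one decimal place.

266.5°

Δλ = 150.898 − -142.110 = 293.008°; wrapped into (−180°, 180°]: -66.992°.
θ = atan2( sin Δλ · cos φ₂ , cos φ₁ · sin φ₂ − sin φ₁ · cos φ₂ · cos Δλ )
  = atan2(-0.89603, -0.05437) = -93.473° → normalised to [0°, 360°): 266.527°.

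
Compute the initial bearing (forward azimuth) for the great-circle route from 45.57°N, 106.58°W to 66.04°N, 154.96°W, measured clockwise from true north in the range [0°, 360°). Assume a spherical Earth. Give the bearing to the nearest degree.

Δλ = -154.96 − -106.58 = -48.38°.
θ = atan2( sin Δλ · cos φ₂ , cos φ₁ · sin φ₂ − sin φ₁ · cos φ₂ · cos Δλ )
  = atan2(-0.30359, 0.44710) = -34.177° → normalised to [0°, 360°): 325.823°.

326°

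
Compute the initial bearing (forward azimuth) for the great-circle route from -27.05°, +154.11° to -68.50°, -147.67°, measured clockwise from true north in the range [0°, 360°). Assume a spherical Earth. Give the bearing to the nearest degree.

157°

Δλ = -147.67 − 154.11 = -301.78°; wrapped into (−180°, 180°]: 58.22°.
θ = atan2( sin Δλ · cos φ₂ , cos φ₁ · sin φ₂ − sin φ₁ · cos φ₂ · cos Δλ )
  = atan2(0.31155, -0.74086) = 157.192° → normalised to [0°, 360°): 157.192°.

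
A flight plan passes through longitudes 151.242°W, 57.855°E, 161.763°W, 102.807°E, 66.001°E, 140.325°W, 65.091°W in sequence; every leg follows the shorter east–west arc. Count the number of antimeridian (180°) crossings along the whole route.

4

Leg 1: -151.242° → +57.855°, shortest Δλ = -150.903° (west) — crosses 180°.
Leg 2: +57.855° → -161.763°, shortest Δλ = 140.382° (east) — crosses 180°.
Leg 3: -161.763° → +102.807°, shortest Δλ = -95.43° (west) — crosses 180°.
Leg 4: +102.807° → +66.001°, shortest Δλ = -36.806° (west) — does not cross 180°.
Leg 5: +66.001° → -140.325°, shortest Δλ = 153.674° (east) — crosses 180°.
Leg 6: -140.325° → -65.091°, shortest Δλ = 75.234° (east) — does not cross 180°.
Total crossings: 4.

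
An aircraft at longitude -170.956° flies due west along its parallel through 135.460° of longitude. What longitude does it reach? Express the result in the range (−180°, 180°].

Start at -170.956°; shift −135.460° → -306.416°.
-306.416° lies outside (−180°, 180°]; add 360° → +53.584°.

+53.584°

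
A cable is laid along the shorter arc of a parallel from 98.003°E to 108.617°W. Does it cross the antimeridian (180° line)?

Yes

Naïve |-108.617 − 98.003| = 206.62° > 180°, so the shorter arc goes the other way round — across 180°.
Signed shortest Δλ = ((-108.617 − 98.003 + 180) mod 360) − 180 = 153.38°.
Going east by 153.38° from +98.003° passes through 180° before reaching -108.617°.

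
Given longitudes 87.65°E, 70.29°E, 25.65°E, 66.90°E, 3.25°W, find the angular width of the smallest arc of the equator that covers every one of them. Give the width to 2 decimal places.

90.90°

Sort the longitudes: -3.25°, +25.65°, +66.90°, +70.29°, +87.65°.
Eastward gaps between consecutive values (wrapping around): 28.90°, 41.25°, 3.39°, 17.36°, 269.10°.
Largest gap = 269.10° ⇒ minimal covering band is its complement: 360° − 269.10° = 90.90°.
Band runs from -3.25° eastward to +87.65°.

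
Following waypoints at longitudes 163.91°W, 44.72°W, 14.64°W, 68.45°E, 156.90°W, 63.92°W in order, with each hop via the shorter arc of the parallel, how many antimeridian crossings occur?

Leg 1: -163.91° → -44.72°, shortest Δλ = 119.19° (east) — does not cross 180°.
Leg 2: -44.72° → -14.64°, shortest Δλ = 30.08° (east) — does not cross 180°.
Leg 3: -14.64° → +68.45°, shortest Δλ = 83.09° (east) — does not cross 180°.
Leg 4: +68.45° → -156.90°, shortest Δλ = 134.65° (east) — crosses 180°.
Leg 5: -156.90° → -63.92°, shortest Δλ = 92.98° (east) — does not cross 180°.
Total crossings: 1.

1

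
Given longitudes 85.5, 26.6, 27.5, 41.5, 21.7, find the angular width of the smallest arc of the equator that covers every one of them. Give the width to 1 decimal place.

Sort the longitudes: +21.7°, +26.6°, +27.5°, +41.5°, +85.5°.
Eastward gaps between consecutive values (wrapping around): 4.9°, 0.9°, 14.0°, 44.0°, 296.2°.
Largest gap = 296.2° ⇒ minimal covering band is its complement: 360° − 296.2° = 63.8°.
Band runs from +21.7° eastward to +85.5°.

63.8°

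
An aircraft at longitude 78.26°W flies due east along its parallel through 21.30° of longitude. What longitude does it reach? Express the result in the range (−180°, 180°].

Start at -78.26°; shift +21.30° → -56.96°.
-56.96° already lies in (−180°, 180°].

56.96°W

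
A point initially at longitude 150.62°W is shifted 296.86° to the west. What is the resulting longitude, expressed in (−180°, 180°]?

Start at -150.62°; shift −296.86° → -447.48°.
-447.48° lies outside (−180°, 180°]; add 360° → -87.48°.

87.48°W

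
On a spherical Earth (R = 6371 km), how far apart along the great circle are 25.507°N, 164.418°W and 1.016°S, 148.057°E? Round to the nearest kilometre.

Δλ = 148.057 − -164.418 = 312.475°; wrapped into (−180°, 180°]: -47.525°.
Δφ = -1.016 − 25.507 = -26.523°.
a = sin²(Δφ/2) + cos φ₁ · cos φ₂ · sin²(Δλ/2) = 0.199140.
c = 2·atan2(√a, √(1−a)) = 0.92514 rad → d = 6371·c ≈ 5894.09 km.

5894 km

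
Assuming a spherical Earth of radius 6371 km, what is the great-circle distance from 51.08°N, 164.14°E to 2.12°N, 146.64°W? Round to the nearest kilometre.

7113 km

Δλ = -146.64 − 164.14 = -310.78°; wrapped into (−180°, 180°]: 49.22°.
Δφ = 2.12 − 51.08 = -48.96°.
a = sin²(Δφ/2) + cos φ₁ · cos φ₂ · sin²(Δλ/2) = 0.280582.
c = 2·atan2(√a, √(1−a)) = 1.11649 rad → d = 6371·c ≈ 7113.18 km.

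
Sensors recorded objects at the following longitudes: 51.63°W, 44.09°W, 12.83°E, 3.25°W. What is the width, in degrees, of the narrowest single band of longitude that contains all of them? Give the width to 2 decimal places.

Sort the longitudes: -51.63°, -44.09°, -3.25°, +12.83°.
Eastward gaps between consecutive values (wrapping around): 7.54°, 40.84°, 16.08°, 295.54°.
Largest gap = 295.54° ⇒ minimal covering band is its complement: 360° − 295.54° = 64.46°.
Band runs from -51.63° eastward to +12.83°.

64.46°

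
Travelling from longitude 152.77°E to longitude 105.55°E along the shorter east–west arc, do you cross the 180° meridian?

No

Signed shortest Δλ = ((105.55 − 152.77 + 180) mod 360) − 180 = -47.22°.
Going west by 47.22° from +152.77° reaches +105.55° without touching 180°.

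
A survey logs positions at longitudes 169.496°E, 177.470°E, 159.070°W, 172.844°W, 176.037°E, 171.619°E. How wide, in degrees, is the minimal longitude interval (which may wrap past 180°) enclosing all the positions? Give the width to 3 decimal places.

31.434°

Sort the longitudes: -172.844°, -159.070°, +169.496°, +171.619°, +176.037°, +177.470°.
Eastward gaps between consecutive values (wrapping around): 13.774°, 328.566°, 2.123°, 4.418°, 1.433°, 9.686°.
Largest gap = 328.566° ⇒ minimal covering band is its complement: 360° − 328.566° = 31.434°.
Band runs from +169.496° eastward to -159.070°, crossing the antimeridian.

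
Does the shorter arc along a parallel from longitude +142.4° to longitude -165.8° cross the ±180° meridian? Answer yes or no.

Yes

Naïve |-165.8 − 142.4| = 308.2° > 180°, so the shorter arc goes the other way round — across 180°.
Signed shortest Δλ = ((-165.8 − 142.4 + 180) mod 360) − 180 = 51.8°.
Going east by 51.8° from +142.4° passes through 180° before reaching -165.8°.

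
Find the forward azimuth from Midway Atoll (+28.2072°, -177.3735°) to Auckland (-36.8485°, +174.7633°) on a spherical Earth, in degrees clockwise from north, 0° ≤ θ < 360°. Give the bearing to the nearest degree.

187°

Δλ = 174.7633 − -177.3735 = 352.1368°; wrapped into (−180°, 180°]: -7.8632°.
θ = atan2( sin Δλ · cos φ₂ , cos φ₁ · sin φ₂ − sin φ₁ · cos φ₂ · cos Δλ )
  = atan2(-0.10948, -0.90316) = -173.089° → normalised to [0°, 360°): 186.911°.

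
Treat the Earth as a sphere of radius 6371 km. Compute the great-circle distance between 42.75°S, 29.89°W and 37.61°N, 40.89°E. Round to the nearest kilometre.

Δλ = 40.89 − -29.89 = 70.78°.
Δφ = 37.61 − -42.75 = 80.36°.
a = sin²(Δφ/2) + cos φ₁ · cos φ₂ · sin²(Δλ/2) = 0.611381.
c = 2·atan2(√a, √(1−a)) = 1.79544 rad → d = 6371·c ≈ 11438.76 km.

11439 km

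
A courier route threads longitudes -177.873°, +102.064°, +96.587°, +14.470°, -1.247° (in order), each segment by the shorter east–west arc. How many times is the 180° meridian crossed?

1

Leg 1: -177.873° → +102.064°, shortest Δλ = -80.063° (west) — crosses 180°.
Leg 2: +102.064° → +96.587°, shortest Δλ = -5.477° (west) — does not cross 180°.
Leg 3: +96.587° → +14.470°, shortest Δλ = -82.117° (west) — does not cross 180°.
Leg 4: +14.470° → -1.247°, shortest Δλ = -15.717° (west) — does not cross 180°.
Total crossings: 1.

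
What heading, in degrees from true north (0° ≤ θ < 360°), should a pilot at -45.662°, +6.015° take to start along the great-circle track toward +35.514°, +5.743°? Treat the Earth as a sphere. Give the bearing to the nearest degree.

Δλ = 5.743 − 6.015 = -0.272°.
θ = atan2( sin Δλ · cos φ₂ , cos φ₁ · sin φ₂ − sin φ₁ · cos φ₂ · cos Δλ )
  = atan2(-0.00386, 0.98816) = -0.224° → normalised to [0°, 360°): 359.776°.
To the nearest degree that is 360°, which in [0°, 360°) is written 0°.

0°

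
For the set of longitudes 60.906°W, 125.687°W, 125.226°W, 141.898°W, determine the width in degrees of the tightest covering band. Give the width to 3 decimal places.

Sort the longitudes: -141.898°, -125.687°, -125.226°, -60.906°.
Eastward gaps between consecutive values (wrapping around): 16.211°, 0.461°, 64.320°, 279.008°.
Largest gap = 279.008° ⇒ minimal covering band is its complement: 360° − 279.008° = 80.992°.
Band runs from -141.898° eastward to -60.906°.

80.992°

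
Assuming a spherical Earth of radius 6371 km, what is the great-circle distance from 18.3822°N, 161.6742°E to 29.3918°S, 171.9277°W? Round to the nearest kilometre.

6020 km

Δλ = -171.9277 − 161.6742 = -333.6019°; wrapped into (−180°, 180°]: 26.3981°.
Δφ = -29.3918 − 18.3822 = -47.7740°.
a = sin²(Δφ/2) + cos φ₁ · cos φ₂ · sin²(Δλ/2) = 0.207080.
c = 2·atan2(√a, √(1−a)) = 0.94488 rad → d = 6371·c ≈ 6019.83 km.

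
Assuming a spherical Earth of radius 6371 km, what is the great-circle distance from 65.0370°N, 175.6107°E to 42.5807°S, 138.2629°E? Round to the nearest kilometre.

12397 km

Δλ = 138.2629 − 175.6107 = -37.3478°.
Δφ = -42.5807 − 65.0370 = -107.6177°.
a = sin²(Δφ/2) + cos φ₁ · cos φ₂ · sin²(Δλ/2) = 0.683189.
c = 2·atan2(√a, √(1−a)) = 1.94591 rad → d = 6371·c ≈ 12397.40 km.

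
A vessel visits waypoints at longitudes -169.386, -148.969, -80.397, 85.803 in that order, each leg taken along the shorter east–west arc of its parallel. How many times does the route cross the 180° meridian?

0

Leg 1: -169.386° → -148.969°, shortest Δλ = 20.417° (east) — does not cross 180°.
Leg 2: -148.969° → -80.397°, shortest Δλ = 68.572° (east) — does not cross 180°.
Leg 3: -80.397° → +85.803°, shortest Δλ = 166.2° (east) — does not cross 180°.
Total crossings: 0.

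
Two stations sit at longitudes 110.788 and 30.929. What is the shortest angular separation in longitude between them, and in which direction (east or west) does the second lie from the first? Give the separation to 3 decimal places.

79.859° west

Raw difference: 30.929 − 110.788 = -79.859°.
Normalise into (−180°, 180°]: -79.859° stays -79.859°.
Negative ⇒ the second point lies to the west; separation 79.859°.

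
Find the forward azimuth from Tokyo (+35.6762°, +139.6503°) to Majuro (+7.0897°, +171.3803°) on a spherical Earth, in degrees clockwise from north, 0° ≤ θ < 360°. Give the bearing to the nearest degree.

Δλ = 171.3803 − 139.6503 = 31.7300°.
θ = atan2( sin Δλ · cos φ₂ , cos φ₁ · sin φ₂ − sin φ₁ · cos φ₂ · cos Δλ )
  = atan2(0.52190, -0.39198) = 126.909° → normalised to [0°, 360°): 126.909°.

127°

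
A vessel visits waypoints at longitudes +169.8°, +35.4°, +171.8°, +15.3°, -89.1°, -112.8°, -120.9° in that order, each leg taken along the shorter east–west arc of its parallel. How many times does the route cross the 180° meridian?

0

Leg 1: +169.8° → +35.4°, shortest Δλ = -134.4° (west) — does not cross 180°.
Leg 2: +35.4° → +171.8°, shortest Δλ = 136.4° (east) — does not cross 180°.
Leg 3: +171.8° → +15.3°, shortest Δλ = -156.5° (west) — does not cross 180°.
Leg 4: +15.3° → -89.1°, shortest Δλ = -104.4° (west) — does not cross 180°.
Leg 5: -89.1° → -112.8°, shortest Δλ = -23.7° (west) — does not cross 180°.
Leg 6: -112.8° → -120.9°, shortest Δλ = -8.1° (west) — does not cross 180°.
Total crossings: 0.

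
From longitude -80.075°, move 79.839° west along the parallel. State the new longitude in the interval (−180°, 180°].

Start at -80.075°; shift −79.839° → -159.914°.
-159.914° already lies in (−180°, 180°].

-159.914°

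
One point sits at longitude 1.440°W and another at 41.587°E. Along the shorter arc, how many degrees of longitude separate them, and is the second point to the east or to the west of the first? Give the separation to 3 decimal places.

43.027° east

Raw difference: 41.587 − -1.440 = 43.027°.
Normalise into (−180°, 180°]: 43.027° stays 43.027°.
Positive ⇒ the second point lies to the east; separation 43.027°.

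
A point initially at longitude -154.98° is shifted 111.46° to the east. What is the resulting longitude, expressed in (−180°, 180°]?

Start at -154.98°; shift +111.46° → -43.52°.
-43.52° already lies in (−180°, 180°].

-43.52°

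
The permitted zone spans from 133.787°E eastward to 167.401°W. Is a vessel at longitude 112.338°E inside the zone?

No

Band width going east from +133.787° to -167.401°: ((-167.401 − 133.787) mod 360) = 58.812°.
Offset of +112.338° east of the west edge: ((112.338 − 133.787) mod 360) = 338.551°.
338.551° > 58.812° ⇒ outside.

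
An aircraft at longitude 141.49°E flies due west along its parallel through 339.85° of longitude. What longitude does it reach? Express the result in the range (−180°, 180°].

161.64°E

Start at +141.49°; shift −339.85° → -198.36°.
-198.36° lies outside (−180°, 180°]; add 360° → +161.64°.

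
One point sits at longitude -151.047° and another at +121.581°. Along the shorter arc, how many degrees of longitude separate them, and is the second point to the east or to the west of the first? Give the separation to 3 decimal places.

Raw difference: 121.581 − -151.047 = 272.628°.
Normalise into (−180°, 180°]: 272.628° − 360° = -87.372°.
Negative ⇒ the second point lies to the west; separation 87.372°.

87.372° west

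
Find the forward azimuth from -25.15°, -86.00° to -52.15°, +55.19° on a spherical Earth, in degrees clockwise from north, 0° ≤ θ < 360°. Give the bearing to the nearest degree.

Δλ = 55.19 − -86.00 = 141.19°.
θ = atan2( sin Δλ · cos φ₂ , cos φ₁ · sin φ₂ − sin φ₁ · cos φ₂ · cos Δλ )
  = atan2(0.38457, -0.91796) = 157.270° → normalised to [0°, 360°): 157.270°.

157°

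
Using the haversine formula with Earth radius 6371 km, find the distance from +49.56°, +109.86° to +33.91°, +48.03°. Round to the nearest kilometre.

Δλ = 48.03 − 109.86 = -61.83°.
Δφ = 33.91 − 49.56 = -15.65°.
a = sin²(Δφ/2) + cos φ₁ · cos φ₂ · sin²(Δλ/2) = 0.160630.
c = 2·atan2(√a, √(1−a)) = 0.82475 rad → d = 6371·c ≈ 5254.49 km.

5254 km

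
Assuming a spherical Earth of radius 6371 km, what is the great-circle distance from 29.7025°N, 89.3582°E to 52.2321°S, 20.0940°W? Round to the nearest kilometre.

Δλ = -20.0940 − 89.3582 = -109.4522°.
Δφ = -52.2321 − 29.7025 = -81.9346°.
a = sin²(Δφ/2) + cos φ₁ · cos φ₂ · sin²(Δλ/2) = 0.784427.
c = 2·atan2(√a, √(1−a)) = 2.17591 rad → d = 6371·c ≈ 13862.71 km.

13863 km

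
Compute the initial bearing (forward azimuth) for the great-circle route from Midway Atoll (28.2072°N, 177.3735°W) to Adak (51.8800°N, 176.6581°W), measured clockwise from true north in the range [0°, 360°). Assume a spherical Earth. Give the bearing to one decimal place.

Δλ = -176.6581 − -177.3735 = 0.7154°.
θ = atan2( sin Δλ · cos φ₂ , cos φ₁ · sin φ₂ − sin φ₁ · cos φ₂ · cos Δλ )
  = atan2(0.00771, 0.40154) = 1.100° → normalised to [0°, 360°): 1.100°.

1.1°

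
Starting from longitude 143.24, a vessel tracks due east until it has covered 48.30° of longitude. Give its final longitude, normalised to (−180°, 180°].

Start at +143.24°; shift +48.30° → +191.54°.
+191.54° lies outside (−180°, 180°]; subtract 360° → -168.46°.

-168.46°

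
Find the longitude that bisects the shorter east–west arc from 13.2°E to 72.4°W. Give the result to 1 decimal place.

Signed shortest Δλ from +13.2° to -72.4° is -85.6°.
Midpoint longitude = +13.2° + (-85.6°)/2 = +13.2° − 42.8° = -29.6°.

29.6°W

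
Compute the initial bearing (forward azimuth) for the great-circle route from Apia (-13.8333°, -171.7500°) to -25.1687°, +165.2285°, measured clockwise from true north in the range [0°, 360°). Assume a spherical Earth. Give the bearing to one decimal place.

238.9°

Δλ = 165.2285 − -171.7500 = 336.9785°; wrapped into (−180°, 180°]: -23.0215°.
θ = atan2( sin Δλ · cos φ₂ , cos φ₁ · sin φ₂ − sin φ₁ · cos φ₂ · cos Δλ )
  = atan2(-0.35395, -0.21379) = -121.132° → normalised to [0°, 360°): 238.868°.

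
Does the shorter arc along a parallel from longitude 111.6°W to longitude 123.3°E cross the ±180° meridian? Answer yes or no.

Yes

Naïve |123.3 − -111.6| = 234.9° > 180°, so the shorter arc goes the other way round — across 180°.
Signed shortest Δλ = ((123.3 − -111.6 + 180) mod 360) − 180 = -125.1°.
Going west by 125.1° from -111.6° passes through 180° before reaching +123.3°.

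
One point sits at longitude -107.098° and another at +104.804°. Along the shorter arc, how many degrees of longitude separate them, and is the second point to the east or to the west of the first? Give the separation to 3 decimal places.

148.098° west

Raw difference: 104.804 − -107.098 = 211.902°.
Normalise into (−180°, 180°]: 211.902° − 360° = -148.098°.
Negative ⇒ the second point lies to the west; separation 148.098°.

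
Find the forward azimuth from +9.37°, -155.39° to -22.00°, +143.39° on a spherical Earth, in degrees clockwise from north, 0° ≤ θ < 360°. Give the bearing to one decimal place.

241.4°

Δλ = 143.39 − -155.39 = 298.78°; wrapped into (−180°, 180°]: -61.22°.
θ = atan2( sin Δλ · cos φ₂ , cos φ₁ · sin φ₂ − sin φ₁ · cos φ₂ · cos Δλ )
  = atan2(-0.81265, -0.44228) = -118.557° → normalised to [0°, 360°): 241.443°.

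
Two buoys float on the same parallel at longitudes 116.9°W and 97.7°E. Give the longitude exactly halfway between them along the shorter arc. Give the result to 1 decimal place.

170.4°E

Signed shortest Δλ from -116.9° to +97.7° is -145.4°.
Midpoint longitude = -116.9° + (-145.4°)/2 = -116.9° − 72.7° = -189.6°.
Normalise into (−180°, 180°]: +170.4°.
(The naïve average (-116.9 + +97.7)/2 = -9.6° is on the wrong side of the globe.)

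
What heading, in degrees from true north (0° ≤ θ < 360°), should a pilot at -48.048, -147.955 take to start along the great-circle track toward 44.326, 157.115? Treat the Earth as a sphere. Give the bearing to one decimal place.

Δλ = 157.115 − -147.955 = 305.070°; wrapped into (−180°, 180°]: -54.930°.
θ = atan2( sin Δλ · cos φ₂ , cos φ₁ · sin φ₂ − sin φ₁ · cos φ₂ · cos Δλ )
  = atan2(-0.58550, 0.77280) = -37.149° → normalised to [0°, 360°): 322.851°.

322.9°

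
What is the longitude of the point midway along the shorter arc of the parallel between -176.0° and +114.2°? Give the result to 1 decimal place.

+149.1°

Signed shortest Δλ from -176.0° to +114.2° is -69.8°.
Midpoint longitude = -176.0° + (-69.8°)/2 = -176.0° − 34.9° = -210.9°.
Normalise into (−180°, 180°]: +149.1°.
(The naïve average (-176.0 + +114.2)/2 = -30.9° is on the wrong side of the globe.)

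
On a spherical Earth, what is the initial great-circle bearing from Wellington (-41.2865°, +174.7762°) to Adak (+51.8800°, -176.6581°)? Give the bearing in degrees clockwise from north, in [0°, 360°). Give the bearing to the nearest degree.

Δλ = -176.6581 − 174.7762 = -351.4343°; wrapped into (−180°, 180°]: 8.5657°.
θ = atan2( sin Δλ · cos φ₂ , cos φ₁ · sin φ₂ − sin φ₁ · cos φ₂ · cos Δλ )
  = atan2(0.09194, 0.99393) = 5.285° → normalised to [0°, 360°): 5.285°.

5°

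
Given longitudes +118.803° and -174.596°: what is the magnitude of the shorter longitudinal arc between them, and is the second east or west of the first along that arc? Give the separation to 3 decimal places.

66.601° east

Raw difference: -174.596 − 118.803 = -293.399°.
Normalise into (−180°, 180°]: -293.399° + 360° = 66.601°.
Positive ⇒ the second point lies to the east; separation 66.601°.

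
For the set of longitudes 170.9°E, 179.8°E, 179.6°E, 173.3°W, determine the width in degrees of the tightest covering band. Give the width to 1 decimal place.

15.8°

Sort the longitudes: -173.3°, +170.9°, +179.6°, +179.8°.
Eastward gaps between consecutive values (wrapping around): 344.2°, 8.7°, 0.2°, 6.9°.
Largest gap = 344.2° ⇒ minimal covering band is its complement: 360° − 344.2° = 15.8°.
Band runs from +170.9° eastward to -173.3°, crossing the antimeridian.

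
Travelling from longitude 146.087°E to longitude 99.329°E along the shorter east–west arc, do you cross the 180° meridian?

Signed shortest Δλ = ((99.329 − 146.087 + 180) mod 360) − 180 = -46.758°.
Going west by 46.758° from +146.087° reaches +99.329° without touching 180°.

No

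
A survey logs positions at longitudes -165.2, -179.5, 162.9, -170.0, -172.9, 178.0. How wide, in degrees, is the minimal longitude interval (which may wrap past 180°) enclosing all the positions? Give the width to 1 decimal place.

Sort the longitudes: -179.5°, -172.9°, -170.0°, -165.2°, +162.9°, +178.0°.
Eastward gaps between consecutive values (wrapping around): 6.6°, 2.9°, 4.8°, 328.1°, 15.1°, 2.5°.
Largest gap = 328.1° ⇒ minimal covering band is its complement: 360° − 328.1° = 31.9°.
Band runs from +162.9° eastward to -165.2°, crossing the antimeridian.

31.9°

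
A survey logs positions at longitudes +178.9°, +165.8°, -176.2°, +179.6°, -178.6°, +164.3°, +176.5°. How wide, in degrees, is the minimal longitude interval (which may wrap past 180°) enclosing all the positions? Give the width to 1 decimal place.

Sort the longitudes: -178.6°, -176.2°, +164.3°, +165.8°, +176.5°, +178.9°, +179.6°.
Eastward gaps between consecutive values (wrapping around): 2.4°, 340.5°, 1.5°, 10.7°, 2.4°, 0.7°, 1.8°.
Largest gap = 340.5° ⇒ minimal covering band is its complement: 360° − 340.5° = 19.5°.
Band runs from +164.3° eastward to -176.2°, crossing the antimeridian.

19.5°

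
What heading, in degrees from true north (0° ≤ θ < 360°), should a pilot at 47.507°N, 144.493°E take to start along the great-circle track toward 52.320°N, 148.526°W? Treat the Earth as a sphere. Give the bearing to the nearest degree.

58°

Δλ = -148.526 − 144.493 = -293.019°; wrapped into (−180°, 180°]: 66.981°.
θ = atan2( sin Δλ · cos φ₂ , cos φ₁ · sin φ₂ − sin φ₁ · cos φ₂ · cos Δλ )
  = atan2(0.56258, 0.35837) = 57.502° → normalised to [0°, 360°): 57.502°.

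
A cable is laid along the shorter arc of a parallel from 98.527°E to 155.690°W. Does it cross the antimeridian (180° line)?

Naïve |-155.690 − 98.527| = 254.217° > 180°, so the shorter arc goes the other way round — across 180°.
Signed shortest Δλ = ((-155.690 − 98.527 + 180) mod 360) − 180 = 105.783°.
Going east by 105.783° from +98.527° passes through 180° before reaching -155.690°.

Yes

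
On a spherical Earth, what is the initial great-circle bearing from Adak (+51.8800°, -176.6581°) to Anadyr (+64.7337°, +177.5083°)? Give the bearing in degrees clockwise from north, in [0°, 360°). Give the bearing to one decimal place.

Δλ = 177.5083 − -176.6581 = 354.1664°; wrapped into (−180°, 180°]: -5.8336°.
θ = atan2( sin Δλ · cos φ₂ , cos φ₁ · sin φ₂ − sin φ₁ · cos φ₂ · cos Δλ )
  = atan2(-0.04338, 0.22420) = -10.951° → normalised to [0°, 360°): 349.049°.

349.0°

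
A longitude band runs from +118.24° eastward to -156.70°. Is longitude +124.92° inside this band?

Band width going east from +118.24° to -156.70°: ((-156.70 − 118.24) mod 360) = 85.06°.
Offset of +124.92° east of the west edge: ((124.92 − 118.24) mod 360) = 6.68°.
6.68° ≤ 85.06° ⇒ inside.

Yes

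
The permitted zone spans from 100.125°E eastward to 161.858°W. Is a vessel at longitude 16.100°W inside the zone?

Band width going east from +100.125° to -161.858°: ((-161.858 − 100.125) mod 360) = 98.017°.
Offset of -16.100° east of the west edge: ((-16.100 − 100.125) mod 360) = 243.775°.
243.775° > 98.017° ⇒ outside.

No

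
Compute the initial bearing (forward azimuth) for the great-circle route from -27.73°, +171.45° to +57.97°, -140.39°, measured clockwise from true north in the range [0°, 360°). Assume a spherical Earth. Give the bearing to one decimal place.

23.4°

Δλ = -140.39 − 171.45 = -311.84°; wrapped into (−180°, 180°]: 48.16°.
θ = atan2( sin Δλ · cos φ₂ , cos φ₁ · sin φ₂ − sin φ₁ · cos φ₂ · cos Δλ )
  = atan2(0.39513, 0.91502) = 23.356° → normalised to [0°, 360°): 23.356°.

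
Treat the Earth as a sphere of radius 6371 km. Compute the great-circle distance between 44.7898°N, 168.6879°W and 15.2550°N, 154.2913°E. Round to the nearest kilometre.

4775 km

Δλ = 154.2913 − -168.6879 = 322.9792°; wrapped into (−180°, 180°]: -37.0208°.
Δφ = 15.2550 − 44.7898 = -29.5348°.
a = sin²(Δφ/2) + cos φ₁ · cos φ₂ · sin²(Δλ/2) = 0.133983.
c = 2·atan2(√a, √(1−a)) = 0.74949 rad → d = 6371·c ≈ 4775.02 km.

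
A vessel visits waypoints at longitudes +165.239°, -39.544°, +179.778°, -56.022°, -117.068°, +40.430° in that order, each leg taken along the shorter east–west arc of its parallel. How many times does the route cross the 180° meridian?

3

Leg 1: +165.239° → -39.544°, shortest Δλ = 155.217° (east) — crosses 180°.
Leg 2: -39.544° → +179.778°, shortest Δλ = -140.678° (west) — crosses 180°.
Leg 3: +179.778° → -56.022°, shortest Δλ = 124.2° (east) — crosses 180°.
Leg 4: -56.022° → -117.068°, shortest Δλ = -61.046° (west) — does not cross 180°.
Leg 5: -117.068° → +40.430°, shortest Δλ = 157.498° (east) — does not cross 180°.
Total crossings: 3.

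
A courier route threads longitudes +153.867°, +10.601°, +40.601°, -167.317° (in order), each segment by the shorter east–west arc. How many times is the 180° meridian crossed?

1

Leg 1: +153.867° → +10.601°, shortest Δλ = -143.266° (west) — does not cross 180°.
Leg 2: +10.601° → +40.601°, shortest Δλ = 30.0° (east) — does not cross 180°.
Leg 3: +40.601° → -167.317°, shortest Δλ = 152.082° (east) — crosses 180°.
Total crossings: 1.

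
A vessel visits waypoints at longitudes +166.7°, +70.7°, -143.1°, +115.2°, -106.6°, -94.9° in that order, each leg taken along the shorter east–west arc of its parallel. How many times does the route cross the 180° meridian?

3

Leg 1: +166.7° → +70.7°, shortest Δλ = -96.0° (west) — does not cross 180°.
Leg 2: +70.7° → -143.1°, shortest Δλ = 146.2° (east) — crosses 180°.
Leg 3: -143.1° → +115.2°, shortest Δλ = -101.7° (west) — crosses 180°.
Leg 4: +115.2° → -106.6°, shortest Δλ = 138.2° (east) — crosses 180°.
Leg 5: -106.6° → -94.9°, shortest Δλ = 11.7° (east) — does not cross 180°.
Total crossings: 3.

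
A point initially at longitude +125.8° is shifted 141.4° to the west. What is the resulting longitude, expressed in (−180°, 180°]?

Start at +125.8°; shift −141.4° → -15.6°.
-15.6° already lies in (−180°, 180°].

-15.6°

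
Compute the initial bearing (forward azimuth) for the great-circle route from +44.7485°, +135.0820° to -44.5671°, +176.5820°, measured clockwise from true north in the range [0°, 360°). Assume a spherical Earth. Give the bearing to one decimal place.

151.6°

Δλ = 176.5820 − 135.0820 = 41.5000°.
θ = atan2( sin Δλ · cos φ₂ , cos φ₁ · sin φ₂ − sin φ₁ · cos φ₂ · cos Δλ )
  = atan2(0.47207, -0.87402) = 151.626° → normalised to [0°, 360°): 151.626°.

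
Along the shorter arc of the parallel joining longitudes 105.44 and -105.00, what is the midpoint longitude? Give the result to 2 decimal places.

Signed shortest Δλ from +105.44° to -105.00° is +149.56°.
Midpoint longitude = +105.44° + (+149.56°)/2 = +105.44° + 74.78° = +180.22°.
Normalise into (−180°, 180°]: -179.78°.
(The naïve average (+105.44 + -105.00)/2 = 0.22° is on the wrong side of the globe.)

-179.78°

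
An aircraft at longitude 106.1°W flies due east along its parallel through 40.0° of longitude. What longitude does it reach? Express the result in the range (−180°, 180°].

Start at -106.1°; shift +40.0° → -66.1°.
-66.1° already lies in (−180°, 180°].

66.1°W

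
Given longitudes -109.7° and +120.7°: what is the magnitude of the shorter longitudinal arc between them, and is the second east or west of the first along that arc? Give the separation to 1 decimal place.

Raw difference: 120.7 − -109.7 = 230.4°.
Normalise into (−180°, 180°]: 230.4° − 360° = -129.6°.
Negative ⇒ the second point lies to the west; separation 129.6°.

129.6° west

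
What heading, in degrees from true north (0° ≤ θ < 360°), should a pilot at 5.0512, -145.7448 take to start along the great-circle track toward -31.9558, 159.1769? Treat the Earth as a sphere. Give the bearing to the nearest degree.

231°

Δλ = 159.1769 − -145.7448 = 304.9217°; wrapped into (−180°, 180°]: -55.0783°.
θ = atan2( sin Δλ · cos φ₂ , cos φ₁ · sin φ₂ − sin φ₁ · cos φ₂ · cos Δλ )
  = atan2(-0.69568, -0.56997) = -129.328° → normalised to [0°, 360°): 230.672°.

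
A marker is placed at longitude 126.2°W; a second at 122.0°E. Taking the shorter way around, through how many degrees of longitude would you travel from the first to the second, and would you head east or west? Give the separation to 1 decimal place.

111.8° west

Raw difference: 122.0 − -126.2 = 248.2°.
Normalise into (−180°, 180°]: 248.2° − 360° = -111.8°.
Negative ⇒ the second point lies to the west; separation 111.8°.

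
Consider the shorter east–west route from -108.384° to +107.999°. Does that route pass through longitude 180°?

Naïve |107.999 − -108.384| = 216.383° > 180°, so the shorter arc goes the other way round — across 180°.
Signed shortest Δλ = ((107.999 − -108.384 + 180) mod 360) − 180 = -143.617°.
Going west by 143.617° from -108.384° passes through 180° before reaching +107.999°.

Yes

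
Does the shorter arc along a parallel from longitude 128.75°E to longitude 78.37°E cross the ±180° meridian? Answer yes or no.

Signed shortest Δλ = ((78.37 − 128.75 + 180) mod 360) − 180 = -50.38°.
Going west by 50.38° from +128.75° reaches +78.37° without touching 180°.

No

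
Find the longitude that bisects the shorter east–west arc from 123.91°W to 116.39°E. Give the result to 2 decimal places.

Signed shortest Δλ from -123.91° to +116.39° is -119.70°.
Midpoint longitude = -123.91° + (-119.70°)/2 = -123.91° − 59.85° = -183.76°.
Normalise into (−180°, 180°]: +176.24°.
(The naïve average (-123.91 + +116.39)/2 = -3.76° is on the wrong side of the globe.)

176.24°E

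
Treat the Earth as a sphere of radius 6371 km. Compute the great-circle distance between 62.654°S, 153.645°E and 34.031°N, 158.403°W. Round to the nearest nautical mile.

Δλ = -158.403 − 153.645 = -312.048°; wrapped into (−180°, 180°]: 47.952°.
Δφ = 34.031 − -62.654 = 96.685°.
a = sin²(Δφ/2) + cos φ₁ · cos φ₂ · sin²(Δλ/2) = 0.621066.
c = 2·atan2(√a, √(1−a)) = 1.81536 rad → d = 6371·c ≈ 11565.66 km ≈ 6244.95 nmi.

6245 nmi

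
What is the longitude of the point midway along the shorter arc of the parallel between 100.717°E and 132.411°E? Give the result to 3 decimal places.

Signed shortest Δλ from +100.717° to +132.411° is +31.694°.
Midpoint longitude = +100.717° + (+31.694°)/2 = +100.717° + 15.847° = +116.564°.

116.564°E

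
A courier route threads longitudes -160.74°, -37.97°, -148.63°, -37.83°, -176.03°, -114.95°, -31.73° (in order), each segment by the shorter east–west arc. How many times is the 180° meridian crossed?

Leg 1: -160.74° → -37.97°, shortest Δλ = 122.77° (east) — does not cross 180°.
Leg 2: -37.97° → -148.63°, shortest Δλ = -110.66° (west) — does not cross 180°.
Leg 3: -148.63° → -37.83°, shortest Δλ = 110.8° (east) — does not cross 180°.
Leg 4: -37.83° → -176.03°, shortest Δλ = -138.2° (west) — does not cross 180°.
Leg 5: -176.03° → -114.95°, shortest Δλ = 61.08° (east) — does not cross 180°.
Leg 6: -114.95° → -31.73°, shortest Δλ = 83.22° (east) — does not cross 180°.
Total crossings: 0.

0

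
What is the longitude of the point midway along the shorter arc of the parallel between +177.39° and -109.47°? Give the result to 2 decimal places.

Signed shortest Δλ from +177.39° to -109.47° is +73.14°.
Midpoint longitude = +177.39° + (+73.14°)/2 = +177.39° + 36.57° = +213.96°.
Normalise into (−180°, 180°]: -146.04°.
(The naïve average (+177.39 + -109.47)/2 = 33.96° is on the wrong side of the globe.)

-146.04°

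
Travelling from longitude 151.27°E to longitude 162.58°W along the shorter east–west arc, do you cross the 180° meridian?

Naïve |-162.58 − 151.27| = 313.85° > 180°, so the shorter arc goes the other way round — across 180°.
Signed shortest Δλ = ((-162.58 − 151.27 + 180) mod 360) − 180 = 46.15°.
Going east by 46.15° from +151.27° passes through 180° before reaching -162.58°.

Yes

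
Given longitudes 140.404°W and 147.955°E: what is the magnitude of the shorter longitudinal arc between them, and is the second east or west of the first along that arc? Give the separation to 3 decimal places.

71.641° west

Raw difference: 147.955 − -140.404 = 288.359°.
Normalise into (−180°, 180°]: 288.359° − 360° = -71.641°.
Negative ⇒ the second point lies to the west; separation 71.641°.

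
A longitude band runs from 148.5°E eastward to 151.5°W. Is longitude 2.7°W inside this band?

No

Band width going east from +148.5° to -151.5°: ((-151.5 − 148.5) mod 360) = 60.0°.
Offset of -2.7° east of the west edge: ((-2.7 − 148.5) mod 360) = 208.8°.
208.8° > 60.0° ⇒ outside.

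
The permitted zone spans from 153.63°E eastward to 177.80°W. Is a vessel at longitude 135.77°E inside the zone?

No

Band width going east from +153.63° to -177.80°: ((-177.80 − 153.63) mod 360) = 28.57°.
Offset of +135.77° east of the west edge: ((135.77 − 153.63) mod 360) = 342.14°.
342.14° > 28.57° ⇒ outside.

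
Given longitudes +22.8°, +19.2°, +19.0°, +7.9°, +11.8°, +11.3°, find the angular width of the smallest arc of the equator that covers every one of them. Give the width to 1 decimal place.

14.9°

Sort the longitudes: +7.9°, +11.3°, +11.8°, +19.0°, +19.2°, +22.8°.
Eastward gaps between consecutive values (wrapping around): 3.4°, 0.5°, 7.2°, 0.2°, 3.6°, 345.1°.
Largest gap = 345.1° ⇒ minimal covering band is its complement: 360° − 345.1° = 14.9°.
Band runs from +7.9° eastward to +22.8°.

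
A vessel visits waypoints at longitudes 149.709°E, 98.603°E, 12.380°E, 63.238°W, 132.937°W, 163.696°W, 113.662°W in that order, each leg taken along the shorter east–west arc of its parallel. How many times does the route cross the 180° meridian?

0

Leg 1: +149.709° → +98.603°, shortest Δλ = -51.106° (west) — does not cross 180°.
Leg 2: +98.603° → +12.380°, shortest Δλ = -86.223° (west) — does not cross 180°.
Leg 3: +12.380° → -63.238°, shortest Δλ = -75.618° (west) — does not cross 180°.
Leg 4: -63.238° → -132.937°, shortest Δλ = -69.699° (west) — does not cross 180°.
Leg 5: -132.937° → -163.696°, shortest Δλ = -30.759° (west) — does not cross 180°.
Leg 6: -163.696° → -113.662°, shortest Δλ = 50.034° (east) — does not cross 180°.
Total crossings: 0.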